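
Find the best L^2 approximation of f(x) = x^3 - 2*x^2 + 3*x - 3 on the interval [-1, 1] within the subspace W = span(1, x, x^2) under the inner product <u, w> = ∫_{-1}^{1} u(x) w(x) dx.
g(x) = -2*x^2 + 18*x/5 - 3

The best approximation g ∈ W is the orthogonal projection of f onto W. Writing g = a_0 + a_1 x + a_2 x^2, the coefficients solve the normal equations G · a = b where
  G_{ij} = <φ_i, φ_j> and b_i = <f, φ_i>, with φ_0 = 1, φ_1 = x, φ_2 = x^2.
G =
  [2, 0, 2/3]
  [0, 2/3, 0]
  [2/3, 0, 2/5],
b = (-22/3, 12/5, -14/5).
Solving gives a_0 = -3, a_1 = 18/5, a_2 = -2, so
  g(x) = -2*x^2 + 18*x/5 - 3.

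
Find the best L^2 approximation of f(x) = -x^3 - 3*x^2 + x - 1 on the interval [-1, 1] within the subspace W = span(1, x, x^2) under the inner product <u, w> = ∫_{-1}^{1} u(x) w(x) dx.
g(x) = -3*x^2 + 2*x/5 - 1

The best approximation g ∈ W is the orthogonal projection of f onto W. Writing g = a_0 + a_1 x + a_2 x^2, the coefficients solve the normal equations G · a = b where
  G_{ij} = <φ_i, φ_j> and b_i = <f, φ_i>, with φ_0 = 1, φ_1 = x, φ_2 = x^2.
G =
  [2, 0, 2/3]
  [0, 2/3, 0]
  [2/3, 0, 2/5],
b = (-4, 4/15, -28/15).
Solving gives a_0 = -1, a_1 = 2/5, a_2 = -3, so
  g(x) = -3*x^2 + 2*x/5 - 1.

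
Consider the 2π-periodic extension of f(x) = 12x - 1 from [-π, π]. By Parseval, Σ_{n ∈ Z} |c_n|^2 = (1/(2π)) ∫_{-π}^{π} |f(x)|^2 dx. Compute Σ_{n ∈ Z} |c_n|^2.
Σ |c_n|^2 = 48π^2 + 1

Expand and integrate term by term over [-π, π]:
  ∫ (12x)^2 dx = 144·(2π^3/3); ∫ 2·12·(-1)·x dx = 0 (odd integrand); ∫ (-1)^2 dx = 1·2π.
So (1/(2π)) ∫_{-π}^{π} (12x - 1)^2 dx = 144π^2/3 + 1 = 48π^2 + 1.
Parseval ⇒ Σ |c_n|^2 = 48π^2 + 1.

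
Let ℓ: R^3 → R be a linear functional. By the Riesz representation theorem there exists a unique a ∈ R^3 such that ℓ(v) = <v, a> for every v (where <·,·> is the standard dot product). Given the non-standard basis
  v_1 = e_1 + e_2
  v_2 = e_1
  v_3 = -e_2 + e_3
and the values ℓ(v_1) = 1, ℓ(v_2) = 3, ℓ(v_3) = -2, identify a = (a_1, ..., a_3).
a = (3, -2, -4)

Write a = (a_1, ..., a_3) in the standard basis. For each basis vector v_i, ℓ(v_i) = <v_i, a> is a linear equation in the a_j's. Collect the n equations into a matrix system V a = ℓ, where row i of V is v_i (expressed in the standard basis). Since V is invertible (lower-triangular with 1s on the diagonal, up to permutation), solve by back-substitution:
  V =
[[1, 1, 0],
 [1, 0, 0],
 [0, -1, 1]]
  V a = (1, 3, -2)
Solving gives a = (3, -2, -4).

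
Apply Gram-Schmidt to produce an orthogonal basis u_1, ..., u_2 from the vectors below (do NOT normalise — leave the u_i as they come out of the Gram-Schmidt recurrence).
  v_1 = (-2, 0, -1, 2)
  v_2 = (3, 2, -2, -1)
Orthogonal basis:
  u_1 = (-2, 0, -1, 2)
  u_2 = (5/3, 2, -8/3, 1/3)

Apply the Gram-Schmidt recurrence
  u_1 = v_1
  u_i = v_i − Σ_{j<i} ((v_i · u_j) / (u_j · u_j)) · u_j.

Step by step this gives:
  u_1 = (-2, 0, -1, 2)
  u_2 = (5/3, 2, -8/3, 1/3)

Orthogonality check:
  u_2 · u_1 = 0 (should be 0)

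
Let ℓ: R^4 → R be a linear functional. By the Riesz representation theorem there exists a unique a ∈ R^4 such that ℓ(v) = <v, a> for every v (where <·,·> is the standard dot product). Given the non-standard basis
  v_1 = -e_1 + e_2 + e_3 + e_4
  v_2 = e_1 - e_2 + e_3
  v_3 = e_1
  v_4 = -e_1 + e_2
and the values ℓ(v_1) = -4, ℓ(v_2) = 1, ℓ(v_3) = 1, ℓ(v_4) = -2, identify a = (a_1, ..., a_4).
a = (1, -1, -1, -1)

Write a = (a_1, ..., a_4) in the standard basis. For each basis vector v_i, ℓ(v_i) = <v_i, a> is a linear equation in the a_j's. Collect the n equations into a matrix system V a = ℓ, where row i of V is v_i (expressed in the standard basis). Since V is invertible (lower-triangular with 1s on the diagonal, up to permutation), solve by back-substitution:
  V =
[[-1, 1, 1, 1],
 [1, -1, 1, 0],
 [1, 0, 0, 0],
 [-1, 1, 0, 0]]
  V a = (-4, 1, 1, -2)
Solving gives a = (1, -1, -1, -1).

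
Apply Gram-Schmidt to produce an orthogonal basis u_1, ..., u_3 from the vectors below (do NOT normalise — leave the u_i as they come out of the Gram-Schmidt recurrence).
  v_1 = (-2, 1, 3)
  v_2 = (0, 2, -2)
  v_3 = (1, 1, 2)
Orthogonal basis:
  u_1 = (-2, 1, 3)
  u_2 = (-4/7, 16/7, -8/7)
  u_3 = (5/3, 5/6, 5/6)

Apply the Gram-Schmidt recurrence
  u_1 = v_1
  u_i = v_i − Σ_{j<i} ((v_i · u_j) / (u_j · u_j)) · u_j.

Step by step this gives:
  u_1 = (-2, 1, 3)
  u_2 = (-4/7, 16/7, -8/7)
  u_3 = (5/3, 5/6, 5/6)

Orthogonality check:
  u_2 · u_1 = 0 (should be 0)
  u_3 · u_1 = 0 (should be 0)
  u_3 · u_2 = 0 (should be 0)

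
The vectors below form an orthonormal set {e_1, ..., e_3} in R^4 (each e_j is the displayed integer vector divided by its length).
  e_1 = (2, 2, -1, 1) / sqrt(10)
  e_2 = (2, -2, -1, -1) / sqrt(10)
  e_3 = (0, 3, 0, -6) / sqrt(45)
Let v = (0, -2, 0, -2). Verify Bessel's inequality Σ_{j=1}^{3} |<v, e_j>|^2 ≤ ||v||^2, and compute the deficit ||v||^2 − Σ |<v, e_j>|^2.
Σ |<v, e_j>|^2 = 8; ||v||^2 = 8; deficit = 0

Write each e_j = u_j / sqrt(<u_j, u_j>) where u_j is the displayed integer vector. Then <v, e_j> = <v, u_j> / sqrt(<u_j, u_j>), so |<v, e_j>|^2 = <v, u_j>^2 / <u_j, u_j>.
Coefficients: <v, e_1> = -6/sqrt(10), <v, e_2> = 6/sqrt(10), <v, e_3> = 6/sqrt(45).
Square and sum: Σ |<v, e_j>|^2 = 8.
Compute ||v||^2 = v·v = 8.
Deficit = 8 − 8 = 0 ≥ 0, confirming Bessel's inequality. (The deficit equals ||v − Σ <v,e_j> e_j||^2, the squared distance from v to span{e_j}.)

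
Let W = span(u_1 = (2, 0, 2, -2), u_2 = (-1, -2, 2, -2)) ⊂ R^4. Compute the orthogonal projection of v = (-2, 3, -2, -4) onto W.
proj_W(v) = (0, 0, 0, 0)

Set up U = [u_1 | ... | u_2] ∈ R^(4×2). The projector onto W = col(U) is P = U (U^T U)^(-1) U^T.
Compute U^T U =
  [12, 6]
  [6, 13],
and U^T v = (0, 0).
Solve U^T U · c = U^T v for the coefficients: c = (0, 0). The projection is proj_W(v) = U c.
Check: (v - proj_W(v)) · u_1 = 0  (should be 0).
Check: (v - proj_W(v)) · u_2 = 0  (should be 0).
Result: proj_W(v) = (0, 0, 0, 0).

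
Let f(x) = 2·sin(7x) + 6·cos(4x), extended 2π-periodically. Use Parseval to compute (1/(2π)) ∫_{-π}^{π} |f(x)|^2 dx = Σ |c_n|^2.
Σ |c_n|^2 = 20

Expand |f|^2 and use orthogonality of {sin(nx), cos(mx)} on [-π, π]:
  ∫_{-π}^{π} sin(nx)^2 dx = π, ∫ cos(mx)^2 dx = π, and cross terms integrate to 0.
So ∫_{-π}^{π} f(x)^2 dx = 2^2 · π + 6^2 · π = (4 + 36)π.
Divide by 2π: (4 + 36)/2 = 20.
By Parseval, this equals Σ |c_n|^2.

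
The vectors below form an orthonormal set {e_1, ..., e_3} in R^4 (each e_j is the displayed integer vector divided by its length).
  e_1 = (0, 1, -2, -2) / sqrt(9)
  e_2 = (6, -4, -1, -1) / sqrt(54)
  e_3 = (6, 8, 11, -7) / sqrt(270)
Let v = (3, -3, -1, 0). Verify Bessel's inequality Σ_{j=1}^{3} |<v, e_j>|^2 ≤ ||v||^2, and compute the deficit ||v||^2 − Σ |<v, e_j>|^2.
Σ |<v, e_j>|^2 = 854/45; ||v||^2 = 19; deficit = 1/45

Write each e_j = u_j / sqrt(<u_j, u_j>) where u_j is the displayed integer vector. Then <v, e_j> = <v, u_j> / sqrt(<u_j, u_j>), so |<v, e_j>|^2 = <v, u_j>^2 / <u_j, u_j>.
Coefficients: <v, e_1> = -1/sqrt(9), <v, e_2> = 31/sqrt(54), <v, e_3> = -17/sqrt(270).
Square and sum: Σ |<v, e_j>|^2 = 854/45.
Compute ||v||^2 = v·v = 19.
Deficit = 19 − 854/45 = 1/45 ≥ 0, confirming Bessel's inequality. (The deficit equals ||v − Σ <v,e_j> e_j||^2, the squared distance from v to span{e_j}.)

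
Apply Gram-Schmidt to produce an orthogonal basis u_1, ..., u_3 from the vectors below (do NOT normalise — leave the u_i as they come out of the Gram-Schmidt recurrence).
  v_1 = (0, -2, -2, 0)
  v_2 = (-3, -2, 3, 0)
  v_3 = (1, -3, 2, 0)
Orthogonal basis:
  u_1 = (0, -2, -2, 0)
  u_2 = (-3, -5/2, 5/2, 0)
  u_3 = (100/43, -60/43, 60/43, 0)

Apply the Gram-Schmidt recurrence
  u_1 = v_1
  u_i = v_i − Σ_{j<i} ((v_i · u_j) / (u_j · u_j)) · u_j.

Step by step this gives:
  u_1 = (0, -2, -2, 0)
  u_2 = (-3, -5/2, 5/2, 0)
  u_3 = (100/43, -60/43, 60/43, 0)

Orthogonality check:
  u_2 · u_1 = 0 (should be 0)
  u_3 · u_1 = 0 (should be 0)
  u_3 · u_2 = 0 (should be 0)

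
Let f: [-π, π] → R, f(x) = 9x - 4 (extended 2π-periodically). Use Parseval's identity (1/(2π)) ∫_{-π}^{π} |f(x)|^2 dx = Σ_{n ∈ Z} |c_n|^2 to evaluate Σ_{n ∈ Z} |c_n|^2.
Σ |c_n|^2 = 27π^2 + 16

Expand and integrate term by term over [-π, π]:
  ∫ (9x)^2 dx = 81·(2π^3/3); ∫ 2·9·(-4)·x dx = 0 (odd integrand); ∫ (-4)^2 dx = 16·2π.
So (1/(2π)) ∫_{-π}^{π} (9x - 4)^2 dx = 81π^2/3 + 16 = 27π^2 + 16.
Parseval ⇒ Σ |c_n|^2 = 27π^2 + 16.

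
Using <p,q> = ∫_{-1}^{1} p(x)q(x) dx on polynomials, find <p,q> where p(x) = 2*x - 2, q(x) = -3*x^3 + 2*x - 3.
<p,q> = 184/15

Expand the product: p(x)·q(x) = -6*x^4 + 6*x^3 + 4*x^2 - 10*x + 6.
∫_{-1}^{1} of each monomial x^k gives [2/(k+1) if k even, 0 if k odd]. Integrating term-by-term (or equivalently evaluating the antiderivative F(x) = -6*x^5/5 + 3*x^4/2 + 4*x^3/3 - 5*x^2 + 6*x at the endpoints):
  F(1) − F(−1) = 79/30 − (-289/30) = 184/15.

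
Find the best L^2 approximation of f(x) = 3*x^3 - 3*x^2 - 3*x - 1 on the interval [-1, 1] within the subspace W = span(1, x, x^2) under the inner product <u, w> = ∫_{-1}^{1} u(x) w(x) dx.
g(x) = -3*x^2 - 6*x/5 - 1

The best approximation g ∈ W is the orthogonal projection of f onto W. Writing g = a_0 + a_1 x + a_2 x^2, the coefficients solve the normal equations G · a = b where
  G_{ij} = <φ_i, φ_j> and b_i = <f, φ_i>, with φ_0 = 1, φ_1 = x, φ_2 = x^2.
G =
  [2, 0, 2/3]
  [0, 2/3, 0]
  [2/3, 0, 2/5],
b = (-4, -4/5, -28/15).
Solving gives a_0 = -1, a_1 = -6/5, a_2 = -3, so
  g(x) = -3*x^2 - 6*x/5 - 1.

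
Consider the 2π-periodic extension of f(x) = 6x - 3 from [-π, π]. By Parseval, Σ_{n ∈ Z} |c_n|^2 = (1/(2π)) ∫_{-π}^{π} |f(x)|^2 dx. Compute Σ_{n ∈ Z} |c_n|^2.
Σ |c_n|^2 = 12π^2 + 9

Expand and integrate term by term over [-π, π]:
  ∫ (6x)^2 dx = 36·(2π^3/3); ∫ 2·6·(-3)·x dx = 0 (odd integrand); ∫ (-3)^2 dx = 9·2π.
So (1/(2π)) ∫_{-π}^{π} (6x - 3)^2 dx = 36π^2/3 + 9 = 12π^2 + 9.
Parseval ⇒ Σ |c_n|^2 = 12π^2 + 9.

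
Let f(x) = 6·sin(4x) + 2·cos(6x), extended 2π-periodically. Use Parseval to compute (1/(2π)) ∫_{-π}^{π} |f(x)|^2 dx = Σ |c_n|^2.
Σ |c_n|^2 = 20

Expand |f|^2 and use orthogonality of {sin(nx), cos(mx)} on [-π, π]:
  ∫_{-π}^{π} sin(nx)^2 dx = π, ∫ cos(mx)^2 dx = π, and cross terms integrate to 0.
So ∫_{-π}^{π} f(x)^2 dx = 6^2 · π + 2^2 · π = (36 + 4)π.
Divide by 2π: (36 + 4)/2 = 20.
By Parseval, this equals Σ |c_n|^2.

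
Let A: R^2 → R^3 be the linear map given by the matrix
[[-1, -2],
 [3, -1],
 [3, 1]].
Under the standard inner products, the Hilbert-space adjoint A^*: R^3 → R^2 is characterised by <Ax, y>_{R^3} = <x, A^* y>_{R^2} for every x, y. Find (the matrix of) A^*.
A^* = A^T =
[[-1, 3, 3],
 [-2, -1, 1]]

For real matrices with standard dot products, the defining identity <Ax, y> = <x, A^* y> gives (Ax)^T y = x^T (A^*) y, i.e. x^T A^T y = x^T (A^*) y. Since this holds for all x, y, we must have A^* = A^T. Therefore
A^* =
[[-1, 3, 3],
 [-2, -1, 1]].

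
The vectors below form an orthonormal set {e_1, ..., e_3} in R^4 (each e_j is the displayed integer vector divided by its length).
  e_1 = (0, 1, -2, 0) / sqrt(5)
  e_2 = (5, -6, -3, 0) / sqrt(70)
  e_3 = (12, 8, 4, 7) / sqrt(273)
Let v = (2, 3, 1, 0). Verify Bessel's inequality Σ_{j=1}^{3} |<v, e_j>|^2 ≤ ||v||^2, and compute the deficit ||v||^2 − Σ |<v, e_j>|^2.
Σ |<v, e_j>|^2 = 71/6; ||v||^2 = 14; deficit = 13/6

Write each e_j = u_j / sqrt(<u_j, u_j>) where u_j is the displayed integer vector. Then <v, e_j> = <v, u_j> / sqrt(<u_j, u_j>), so |<v, e_j>|^2 = <v, u_j>^2 / <u_j, u_j>.
Coefficients: <v, e_1> = 1/sqrt(5), <v, e_2> = -11/sqrt(70), <v, e_3> = 52/sqrt(273).
Square and sum: Σ |<v, e_j>|^2 = 71/6.
Compute ||v||^2 = v·v = 14.
Deficit = 14 − 71/6 = 13/6 ≥ 0, confirming Bessel's inequality. (The deficit equals ||v − Σ <v,e_j> e_j||^2, the squared distance from v to span{e_j}.)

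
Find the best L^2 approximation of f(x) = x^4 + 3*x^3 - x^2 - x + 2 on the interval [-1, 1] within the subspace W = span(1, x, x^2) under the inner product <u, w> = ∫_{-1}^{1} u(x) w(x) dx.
g(x) = -x^2/7 + 4*x/5 + 67/35

The best approximation g ∈ W is the orthogonal projection of f onto W. Writing g = a_0 + a_1 x + a_2 x^2, the coefficients solve the normal equations G · a = b where
  G_{ij} = <φ_i, φ_j> and b_i = <f, φ_i>, with φ_0 = 1, φ_1 = x, φ_2 = x^2.
G =
  [2, 0, 2/3]
  [0, 2/3, 0]
  [2/3, 0, 2/5],
b = (56/15, 8/15, 128/105).
Solving gives a_0 = 67/35, a_1 = 4/5, a_2 = -1/7, so
  g(x) = -x^2/7 + 4*x/5 + 67/35.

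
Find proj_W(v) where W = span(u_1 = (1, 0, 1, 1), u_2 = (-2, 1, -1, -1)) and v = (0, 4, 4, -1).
proj_W(v) = (-1, 3, 2, 2)

Set up U = [u_1 | ... | u_2] ∈ R^(4×2). The projector onto W = col(U) is P = U (U^T U)^(-1) U^T.
Compute U^T U =
  [3, -4]
  [-4, 7],
and U^T v = (3, 1).
Solve U^T U · c = U^T v for the coefficients: c = (5, 3). The projection is proj_W(v) = U c.
Check: (v - proj_W(v)) · u_1 = 0  (should be 0).
Check: (v - proj_W(v)) · u_2 = 0  (should be 0).
Result: proj_W(v) = (-1, 3, 2, 2).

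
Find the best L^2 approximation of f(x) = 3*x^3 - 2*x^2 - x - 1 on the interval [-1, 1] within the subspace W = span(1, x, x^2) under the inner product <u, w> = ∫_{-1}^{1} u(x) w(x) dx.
g(x) = -2*x^2 + 4*x/5 - 1

The best approximation g ∈ W is the orthogonal projection of f onto W. Writing g = a_0 + a_1 x + a_2 x^2, the coefficients solve the normal equations G · a = b where
  G_{ij} = <φ_i, φ_j> and b_i = <f, φ_i>, with φ_0 = 1, φ_1 = x, φ_2 = x^2.
G =
  [2, 0, 2/3]
  [0, 2/3, 0]
  [2/3, 0, 2/5],
b = (-10/3, 8/15, -22/15).
Solving gives a_0 = -1, a_1 = 4/5, a_2 = -2, so
  g(x) = -2*x^2 + 4*x/5 - 1.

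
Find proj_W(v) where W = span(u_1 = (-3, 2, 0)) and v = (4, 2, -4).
proj_W(v) = (24/13, -16/13, 0)

Set up U = [u_1 | ... | u_1] ∈ R^(3×1). The projector onto W = col(U) is P = U (U^T U)^(-1) U^T.
Compute U^T U =
  [13],
and U^T v = (-8).
Solve U^T U · c = U^T v for the coefficients: c = (-8/13). The projection is proj_W(v) = U c.
Check: (v - proj_W(v)) · u_1 = 0  (should be 0).
Result: proj_W(v) = (24/13, -16/13, 0).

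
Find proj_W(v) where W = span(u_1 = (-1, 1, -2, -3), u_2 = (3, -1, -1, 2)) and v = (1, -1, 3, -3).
proj_W(v) = (-176/161, 6/23, 117/161, -59/161)

Set up U = [u_1 | ... | u_2] ∈ R^(4×2). The projector onto W = col(U) is P = U (U^T U)^(-1) U^T.
Compute U^T U =
  [15, -8]
  [-8, 15],
and U^T v = (1, -5).
Solve U^T U · c = U^T v for the coefficients: c = (-25/161, -67/161). The projection is proj_W(v) = U c.
Check: (v - proj_W(v)) · u_1 = 0  (should be 0).
Check: (v - proj_W(v)) · u_2 = 0  (should be 0).
Result: proj_W(v) = (-176/161, 6/23, 117/161, -59/161).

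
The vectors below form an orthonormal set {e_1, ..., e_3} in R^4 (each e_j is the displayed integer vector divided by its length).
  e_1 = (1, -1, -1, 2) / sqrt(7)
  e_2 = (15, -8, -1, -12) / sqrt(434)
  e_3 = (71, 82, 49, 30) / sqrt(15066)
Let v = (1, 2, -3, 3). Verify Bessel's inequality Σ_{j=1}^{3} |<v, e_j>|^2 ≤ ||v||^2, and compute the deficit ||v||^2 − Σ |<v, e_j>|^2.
Σ |<v, e_j>|^2 = 3380/243; ||v||^2 = 23; deficit = 2209/243

Write each e_j = u_j / sqrt(<u_j, u_j>) where u_j is the displayed integer vector. Then <v, e_j> = <v, u_j> / sqrt(<u_j, u_j>), so |<v, e_j>|^2 = <v, u_j>^2 / <u_j, u_j>.
Coefficients: <v, e_1> = 8/sqrt(7), <v, e_2> = -34/sqrt(434), <v, e_3> = 178/sqrt(15066).
Square and sum: Σ |<v, e_j>|^2 = 3380/243.
Compute ||v||^2 = v·v = 23.
Deficit = 23 − 3380/243 = 2209/243 ≥ 0, confirming Bessel's inequality. (The deficit equals ||v − Σ <v,e_j> e_j||^2, the squared distance from v to span{e_j}.)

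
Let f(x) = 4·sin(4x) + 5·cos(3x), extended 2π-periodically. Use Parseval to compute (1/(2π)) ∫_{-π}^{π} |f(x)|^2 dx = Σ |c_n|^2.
Σ |c_n|^2 = 41/2

Expand |f|^2 and use orthogonality of {sin(nx), cos(mx)} on [-π, π]:
  ∫_{-π}^{π} sin(nx)^2 dx = π, ∫ cos(mx)^2 dx = π, and cross terms integrate to 0.
So ∫_{-π}^{π} f(x)^2 dx = 4^2 · π + 5^2 · π = (16 + 25)π.
Divide by 2π: (16 + 25)/2 = 41/2.
By Parseval, this equals Σ |c_n|^2.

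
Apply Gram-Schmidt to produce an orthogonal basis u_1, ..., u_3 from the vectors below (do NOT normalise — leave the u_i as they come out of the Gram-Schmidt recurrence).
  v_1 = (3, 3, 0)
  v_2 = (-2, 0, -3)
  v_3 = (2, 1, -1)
Orthogonal basis:
  u_1 = (3, 3, 0)
  u_2 = (-1, 1, -3)
  u_3 = (15/22, -15/22, -5/11)

Apply the Gram-Schmidt recurrence
  u_1 = v_1
  u_i = v_i − Σ_{j<i} ((v_i · u_j) / (u_j · u_j)) · u_j.

Step by step this gives:
  u_1 = (3, 3, 0)
  u_2 = (-1, 1, -3)
  u_3 = (15/22, -15/22, -5/11)

Orthogonality check:
  u_2 · u_1 = 0 (should be 0)
  u_3 · u_1 = 0 (should be 0)
  u_3 · u_2 = 0 (should be 0)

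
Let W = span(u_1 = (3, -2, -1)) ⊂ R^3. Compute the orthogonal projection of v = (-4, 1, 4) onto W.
proj_W(v) = (-27/7, 18/7, 9/7)

Set up U = [u_1 | ... | u_1] ∈ R^(3×1). The projector onto W = col(U) is P = U (U^T U)^(-1) U^T.
Compute U^T U =
  [14],
and U^T v = (-18).
Solve U^T U · c = U^T v for the coefficients: c = (-9/7). The projection is proj_W(v) = U c.
Check: (v - proj_W(v)) · u_1 = 0  (should be 0).
Result: proj_W(v) = (-27/7, 18/7, 9/7).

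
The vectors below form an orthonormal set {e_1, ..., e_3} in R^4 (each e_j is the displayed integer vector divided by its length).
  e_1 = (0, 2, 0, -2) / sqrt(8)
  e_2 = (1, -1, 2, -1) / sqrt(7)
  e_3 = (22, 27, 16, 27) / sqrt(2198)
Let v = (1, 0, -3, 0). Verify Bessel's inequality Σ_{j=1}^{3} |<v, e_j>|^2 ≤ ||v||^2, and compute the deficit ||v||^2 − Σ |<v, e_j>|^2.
Σ |<v, e_j>|^2 = 609/157; ||v||^2 = 10; deficit = 961/157

Write each e_j = u_j / sqrt(<u_j, u_j>) where u_j is the displayed integer vector. Then <v, e_j> = <v, u_j> / sqrt(<u_j, u_j>), so |<v, e_j>|^2 = <v, u_j>^2 / <u_j, u_j>.
Coefficients: <v, e_1> = 0/sqrt(8), <v, e_2> = -5/sqrt(7), <v, e_3> = -26/sqrt(2198).
Square and sum: Σ |<v, e_j>|^2 = 609/157.
Compute ||v||^2 = v·v = 10.
Deficit = 10 − 609/157 = 961/157 ≥ 0, confirming Bessel's inequality. (The deficit equals ||v − Σ <v,e_j> e_j||^2, the squared distance from v to span{e_j}.)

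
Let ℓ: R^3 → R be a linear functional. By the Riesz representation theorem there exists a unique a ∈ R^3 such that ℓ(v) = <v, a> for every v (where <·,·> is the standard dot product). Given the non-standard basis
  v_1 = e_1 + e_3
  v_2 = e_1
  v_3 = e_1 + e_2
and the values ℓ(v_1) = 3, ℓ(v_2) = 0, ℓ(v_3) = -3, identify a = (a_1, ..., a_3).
a = (0, -3, 3)

Write a = (a_1, ..., a_3) in the standard basis. For each basis vector v_i, ℓ(v_i) = <v_i, a> is a linear equation in the a_j's. Collect the n equations into a matrix system V a = ℓ, where row i of V is v_i (expressed in the standard basis). Since V is invertible (lower-triangular with 1s on the diagonal, up to permutation), solve by back-substitution:
  V =
[[1, 0, 1],
 [1, 0, 0],
 [1, 1, 0]]
  V a = (3, 0, -3)
Solving gives a = (0, -3, 3).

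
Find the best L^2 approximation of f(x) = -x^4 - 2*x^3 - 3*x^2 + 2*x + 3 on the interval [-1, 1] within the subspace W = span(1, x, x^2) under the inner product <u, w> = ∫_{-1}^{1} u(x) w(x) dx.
g(x) = -27*x^2/7 + 4*x/5 + 108/35

The best approximation g ∈ W is the orthogonal projection of f onto W. Writing g = a_0 + a_1 x + a_2 x^2, the coefficients solve the normal equations G · a = b where
  G_{ij} = <φ_i, φ_j> and b_i = <f, φ_i>, with φ_0 = 1, φ_1 = x, φ_2 = x^2.
G =
  [2, 0, 2/3]
  [0, 2/3, 0]
  [2/3, 0, 2/5],
b = (18/5, 8/15, 18/35).
Solving gives a_0 = 108/35, a_1 = 4/5, a_2 = -27/7, so
  g(x) = -27*x^2/7 + 4*x/5 + 108/35.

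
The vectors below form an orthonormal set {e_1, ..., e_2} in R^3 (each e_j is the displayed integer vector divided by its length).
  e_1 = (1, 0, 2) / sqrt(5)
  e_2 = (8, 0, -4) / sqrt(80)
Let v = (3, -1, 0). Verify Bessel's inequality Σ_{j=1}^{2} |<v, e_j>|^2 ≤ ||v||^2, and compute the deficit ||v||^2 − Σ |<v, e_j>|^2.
Σ |<v, e_j>|^2 = 9; ||v||^2 = 10; deficit = 1

Write each e_j = u_j / sqrt(<u_j, u_j>) where u_j is the displayed integer vector. Then <v, e_j> = <v, u_j> / sqrt(<u_j, u_j>), so |<v, e_j>|^2 = <v, u_j>^2 / <u_j, u_j>.
Coefficients: <v, e_1> = 3/sqrt(5), <v, e_2> = 24/sqrt(80).
Square and sum: Σ |<v, e_j>|^2 = 9.
Compute ||v||^2 = v·v = 10.
Deficit = 10 − 9 = 1 ≥ 0, confirming Bessel's inequality. (The deficit equals ||v − Σ <v,e_j> e_j||^2, the squared distance from v to span{e_j}.)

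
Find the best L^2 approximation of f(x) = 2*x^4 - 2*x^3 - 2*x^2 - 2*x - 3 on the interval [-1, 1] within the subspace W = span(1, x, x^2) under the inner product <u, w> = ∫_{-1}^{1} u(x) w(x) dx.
g(x) = -2*x^2/7 - 16*x/5 - 111/35

The best approximation g ∈ W is the orthogonal projection of f onto W. Writing g = a_0 + a_1 x + a_2 x^2, the coefficients solve the normal equations G · a = b where
  G_{ij} = <φ_i, φ_j> and b_i = <f, φ_i>, with φ_0 = 1, φ_1 = x, φ_2 = x^2.
G =
  [2, 0, 2/3]
  [0, 2/3, 0]
  [2/3, 0, 2/5],
b = (-98/15, -32/15, -78/35).
Solving gives a_0 = -111/35, a_1 = -16/5, a_2 = -2/7, so
  g(x) = -2*x^2/7 - 16*x/5 - 111/35.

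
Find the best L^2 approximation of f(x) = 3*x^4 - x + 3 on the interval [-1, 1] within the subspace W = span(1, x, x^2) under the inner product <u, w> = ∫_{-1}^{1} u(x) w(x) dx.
g(x) = 18*x^2/7 - x + 96/35

The best approximation g ∈ W is the orthogonal projection of f onto W. Writing g = a_0 + a_1 x + a_2 x^2, the coefficients solve the normal equations G · a = b where
  G_{ij} = <φ_i, φ_j> and b_i = <f, φ_i>, with φ_0 = 1, φ_1 = x, φ_2 = x^2.
G =
  [2, 0, 2/3]
  [0, 2/3, 0]
  [2/3, 0, 2/5],
b = (36/5, -2/3, 20/7).
Solving gives a_0 = 96/35, a_1 = -1, a_2 = 18/7, so
  g(x) = 18*x^2/7 - x + 96/35.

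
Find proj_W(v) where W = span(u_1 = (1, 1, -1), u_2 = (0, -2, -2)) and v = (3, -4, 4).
proj_W(v) = (-5/3, -5/3, 5/3)

Set up U = [u_1 | ... | u_2] ∈ R^(3×2). The projector onto W = col(U) is P = U (U^T U)^(-1) U^T.
Compute U^T U =
  [3, 0]
  [0, 8],
and U^T v = (-5, 0).
Solve U^T U · c = U^T v for the coefficients: c = (-5/3, 0). The projection is proj_W(v) = U c.
Check: (v - proj_W(v)) · u_1 = 0  (should be 0).
Check: (v - proj_W(v)) · u_2 = 0  (should be 0).
Result: proj_W(v) = (-5/3, -5/3, 5/3).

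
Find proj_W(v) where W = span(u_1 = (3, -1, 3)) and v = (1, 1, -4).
proj_W(v) = (-30/19, 10/19, -30/19)

Set up U = [u_1 | ... | u_1] ∈ R^(3×1). The projector onto W = col(U) is P = U (U^T U)^(-1) U^T.
Compute U^T U =
  [19],
and U^T v = (-10).
Solve U^T U · c = U^T v for the coefficients: c = (-10/19). The projection is proj_W(v) = U c.
Check: (v - proj_W(v)) · u_1 = 0  (should be 0).
Result: proj_W(v) = (-30/19, 10/19, -30/19).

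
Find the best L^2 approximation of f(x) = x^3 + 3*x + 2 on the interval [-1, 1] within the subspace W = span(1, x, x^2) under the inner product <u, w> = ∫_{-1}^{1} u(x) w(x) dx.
g(x) = 18*x/5 + 2

The best approximation g ∈ W is the orthogonal projection of f onto W. Writing g = a_0 + a_1 x + a_2 x^2, the coefficients solve the normal equations G · a = b where
  G_{ij} = <φ_i, φ_j> and b_i = <f, φ_i>, with φ_0 = 1, φ_1 = x, φ_2 = x^2.
G =
  [2, 0, 2/3]
  [0, 2/3, 0]
  [2/3, 0, 2/5],
b = (4, 12/5, 4/3).
Solving gives a_0 = 2, a_1 = 18/5, a_2 = 0, so
  g(x) = 18*x/5 + 2.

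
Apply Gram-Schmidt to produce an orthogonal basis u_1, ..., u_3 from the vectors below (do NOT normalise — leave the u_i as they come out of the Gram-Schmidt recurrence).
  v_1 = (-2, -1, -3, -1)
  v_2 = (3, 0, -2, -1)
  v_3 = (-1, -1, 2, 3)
Orthogonal basis:
  u_1 = (-2, -1, -3, -1)
  u_2 = (47/15, 1/15, -9/5, -14/15)
  u_3 = (75/209, -283/209, -92/209, 409/209)

Apply the Gram-Schmidt recurrence
  u_1 = v_1
  u_i = v_i − Σ_{j<i} ((v_i · u_j) / (u_j · u_j)) · u_j.

Step by step this gives:
  u_1 = (-2, -1, -3, -1)
  u_2 = (47/15, 1/15, -9/5, -14/15)
  u_3 = (75/209, -283/209, -92/209, 409/209)

Orthogonality check:
  u_2 · u_1 = 0 (should be 0)
  u_3 · u_1 = 0 (should be 0)
  u_3 · u_2 = 0 (should be 0)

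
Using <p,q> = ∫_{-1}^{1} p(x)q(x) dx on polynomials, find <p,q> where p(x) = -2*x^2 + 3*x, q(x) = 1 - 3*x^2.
<p,q> = 16/15

Expand the product: p(x)·q(x) = 6*x^4 - 9*x^3 - 2*x^2 + 3*x.
∫_{-1}^{1} of each monomial x^k gives [2/(k+1) if k even, 0 if k odd]. Integrating term-by-term (or equivalently evaluating the antiderivative F(x) = 6*x^5/5 - 9*x^4/4 - 2*x^3/3 + 3*x^2/2 at the endpoints):
  F(1) − F(−1) = -13/60 − (-77/60) = 16/15.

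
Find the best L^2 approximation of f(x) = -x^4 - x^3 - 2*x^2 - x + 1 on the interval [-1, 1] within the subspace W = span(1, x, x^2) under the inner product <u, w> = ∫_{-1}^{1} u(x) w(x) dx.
g(x) = -20*x^2/7 - 8*x/5 + 38/35

The best approximation g ∈ W is the orthogonal projection of f onto W. Writing g = a_0 + a_1 x + a_2 x^2, the coefficients solve the normal equations G · a = b where
  G_{ij} = <φ_i, φ_j> and b_i = <f, φ_i>, with φ_0 = 1, φ_1 = x, φ_2 = x^2.
G =
  [2, 0, 2/3]
  [0, 2/3, 0]
  [2/3, 0, 2/5],
b = (4/15, -16/15, -44/105).
Solving gives a_0 = 38/35, a_1 = -8/5, a_2 = -20/7, so
  g(x) = -20*x^2/7 - 8*x/5 + 38/35.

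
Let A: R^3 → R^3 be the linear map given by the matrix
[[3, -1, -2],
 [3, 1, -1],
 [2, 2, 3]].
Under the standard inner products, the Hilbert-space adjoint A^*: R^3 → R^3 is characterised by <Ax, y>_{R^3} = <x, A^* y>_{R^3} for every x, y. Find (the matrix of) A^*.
A^* = A^T =
[[3, 3, 2],
 [-1, 1, 2],
 [-2, -1, 3]]

For real matrices with standard dot products, the defining identity <Ax, y> = <x, A^* y> gives (Ax)^T y = x^T (A^*) y, i.e. x^T A^T y = x^T (A^*) y. Since this holds for all x, y, we must have A^* = A^T. Therefore
A^* =
[[3, 3, 2],
 [-1, 1, 2],
 [-2, -1, 3]].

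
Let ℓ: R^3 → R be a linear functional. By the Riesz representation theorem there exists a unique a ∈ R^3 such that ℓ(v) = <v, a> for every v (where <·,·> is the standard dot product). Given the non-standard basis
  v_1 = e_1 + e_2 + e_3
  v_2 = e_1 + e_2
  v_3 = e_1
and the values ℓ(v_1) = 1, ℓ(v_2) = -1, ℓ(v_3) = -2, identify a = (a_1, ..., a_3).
a = (-2, 1, 2)

Write a = (a_1, ..., a_3) in the standard basis. For each basis vector v_i, ℓ(v_i) = <v_i, a> is a linear equation in the a_j's. Collect the n equations into a matrix system V a = ℓ, where row i of V is v_i (expressed in the standard basis). Since V is invertible (lower-triangular with 1s on the diagonal, up to permutation), solve by back-substitution:
  V =
[[1, 1, 1],
 [1, 1, 0],
 [1, 0, 0]]
  V a = (1, -1, -2)
Solving gives a = (-2, 1, 2).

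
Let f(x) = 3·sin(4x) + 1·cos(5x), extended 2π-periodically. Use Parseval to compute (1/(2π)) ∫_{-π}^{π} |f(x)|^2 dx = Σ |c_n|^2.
Σ |c_n|^2 = 5

Expand |f|^2 and use orthogonality of {sin(nx), cos(mx)} on [-π, π]:
  ∫_{-π}^{π} sin(nx)^2 dx = π, ∫ cos(mx)^2 dx = π, and cross terms integrate to 0.
So ∫_{-π}^{π} f(x)^2 dx = 3^2 · π + 1^2 · π = (9 + 1)π.
Divide by 2π: (9 + 1)/2 = 5.
By Parseval, this equals Σ |c_n|^2.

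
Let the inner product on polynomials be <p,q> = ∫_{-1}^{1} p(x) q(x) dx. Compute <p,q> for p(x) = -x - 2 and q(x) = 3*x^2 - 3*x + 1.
<p,q> = -6

Expand the product: p(x)·q(x) = -3*x^3 - 3*x^2 + 5*x - 2.
∫_{-1}^{1} of each monomial x^k gives [2/(k+1) if k even, 0 if k odd]. Integrating term-by-term (or equivalently evaluating the antiderivative F(x) = -3*x^4/4 - x^3 + 5*x^2/2 - 2*x at the endpoints):
  F(1) − F(−1) = -5/4 − (19/4) = -6.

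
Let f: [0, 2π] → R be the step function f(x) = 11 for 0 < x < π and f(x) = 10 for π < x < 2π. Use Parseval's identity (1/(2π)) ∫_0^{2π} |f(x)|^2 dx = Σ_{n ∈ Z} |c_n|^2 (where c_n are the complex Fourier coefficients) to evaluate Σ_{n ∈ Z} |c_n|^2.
Σ |c_n|^2 = 221/2

Parseval equates the L^2 energy of f (normalised by 1/(2π)) with the ℓ^2 sum of its Fourier coefficients: (1/(2π)) ∫_0^{2π} |f|^2 = Σ |c_n|^2.
Compute the left side: (1/(2π)) [∫_0^π 11^2 dx + ∫_π^{2π} 10^2 dx] = (1/(2π)) · (121π + 100π) = (121 + 100)/2 = 221/2.
So Σ_{n ∈ Z} |c_n|^2 = 221/2.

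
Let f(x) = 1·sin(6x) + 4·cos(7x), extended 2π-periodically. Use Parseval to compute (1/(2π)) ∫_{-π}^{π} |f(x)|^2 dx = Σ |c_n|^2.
Σ |c_n|^2 = 17/2

Expand |f|^2 and use orthogonality of {sin(nx), cos(mx)} on [-π, π]:
  ∫_{-π}^{π} sin(nx)^2 dx = π, ∫ cos(mx)^2 dx = π, and cross terms integrate to 0.
So ∫_{-π}^{π} f(x)^2 dx = 1^2 · π + 4^2 · π = (1 + 16)π.
Divide by 2π: (1 + 16)/2 = 17/2.
By Parseval, this equals Σ |c_n|^2.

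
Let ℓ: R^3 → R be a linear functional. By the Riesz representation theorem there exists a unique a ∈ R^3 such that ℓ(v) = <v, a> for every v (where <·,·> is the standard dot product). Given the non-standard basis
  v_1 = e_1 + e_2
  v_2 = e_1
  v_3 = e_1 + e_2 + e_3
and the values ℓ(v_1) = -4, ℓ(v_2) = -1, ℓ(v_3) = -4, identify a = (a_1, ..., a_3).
a = (-1, -3, 0)

Write a = (a_1, ..., a_3) in the standard basis. For each basis vector v_i, ℓ(v_i) = <v_i, a> is a linear equation in the a_j's. Collect the n equations into a matrix system V a = ℓ, where row i of V is v_i (expressed in the standard basis). Since V is invertible (lower-triangular with 1s on the diagonal, up to permutation), solve by back-substitution:
  V =
[[1, 1, 0],
 [1, 0, 0],
 [1, 1, 1]]
  V a = (-4, -1, -4)
Solving gives a = (-1, -3, 0).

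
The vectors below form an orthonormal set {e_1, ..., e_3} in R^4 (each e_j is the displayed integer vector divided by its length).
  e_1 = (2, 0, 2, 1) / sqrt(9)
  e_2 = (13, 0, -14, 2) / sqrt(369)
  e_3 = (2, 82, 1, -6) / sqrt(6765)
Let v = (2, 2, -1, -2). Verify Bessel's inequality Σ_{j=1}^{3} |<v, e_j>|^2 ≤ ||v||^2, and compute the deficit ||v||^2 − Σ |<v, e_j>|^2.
Σ |<v, e_j>|^2 = 1361/165; ||v||^2 = 13; deficit = 784/165

Write each e_j = u_j / sqrt(<u_j, u_j>) where u_j is the displayed integer vector. Then <v, e_j> = <v, u_j> / sqrt(<u_j, u_j>), so |<v, e_j>|^2 = <v, u_j>^2 / <u_j, u_j>.
Coefficients: <v, e_1> = 0/sqrt(9), <v, e_2> = 36/sqrt(369), <v, e_3> = 179/sqrt(6765).
Square and sum: Σ |<v, e_j>|^2 = 1361/165.
Compute ||v||^2 = v·v = 13.
Deficit = 13 − 1361/165 = 784/165 ≥ 0, confirming Bessel's inequality. (The deficit equals ||v − Σ <v,e_j> e_j||^2, the squared distance from v to span{e_j}.)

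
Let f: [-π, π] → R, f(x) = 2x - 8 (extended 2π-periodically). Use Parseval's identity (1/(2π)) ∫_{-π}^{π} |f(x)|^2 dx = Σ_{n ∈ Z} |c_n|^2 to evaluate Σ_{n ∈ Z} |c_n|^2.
Σ |c_n|^2 = 4π^2/3 + 64

Expand and integrate term by term over [-π, π]:
  ∫ (2x)^2 dx = 4·(2π^3/3); ∫ 2·2·(-8)·x dx = 0 (odd integrand); ∫ (-8)^2 dx = 64·2π.
So (1/(2π)) ∫_{-π}^{π} (2x - 8)^2 dx = 4π^2/3 + 64 = 4π^2/3 + 64.
Parseval ⇒ Σ |c_n|^2 = 4π^2/3 + 64.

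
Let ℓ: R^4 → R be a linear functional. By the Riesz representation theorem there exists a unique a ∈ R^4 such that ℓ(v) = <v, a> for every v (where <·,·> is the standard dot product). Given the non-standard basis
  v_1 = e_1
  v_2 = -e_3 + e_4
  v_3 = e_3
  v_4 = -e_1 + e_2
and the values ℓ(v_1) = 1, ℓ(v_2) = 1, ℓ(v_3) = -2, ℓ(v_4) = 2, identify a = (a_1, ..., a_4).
a = (1, 3, -2, -1)

Write a = (a_1, ..., a_4) in the standard basis. For each basis vector v_i, ℓ(v_i) = <v_i, a> is a linear equation in the a_j's. Collect the n equations into a matrix system V a = ℓ, where row i of V is v_i (expressed in the standard basis). Since V is invertible (lower-triangular with 1s on the diagonal, up to permutation), solve by back-substitution:
  V =
[[1, 0, 0, 0],
 [0, 0, -1, 1],
 [0, 0, 1, 0],
 [-1, 1, 0, 0]]
  V a = (1, 1, -2, 2)
Solving gives a = (1, 3, -2, -1).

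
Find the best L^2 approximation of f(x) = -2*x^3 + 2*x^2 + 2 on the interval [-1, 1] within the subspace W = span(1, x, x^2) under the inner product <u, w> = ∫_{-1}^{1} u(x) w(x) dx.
g(x) = 2*x^2 - 6*x/5 + 2

The best approximation g ∈ W is the orthogonal projection of f onto W. Writing g = a_0 + a_1 x + a_2 x^2, the coefficients solve the normal equations G · a = b where
  G_{ij} = <φ_i, φ_j> and b_i = <f, φ_i>, with φ_0 = 1, φ_1 = x, φ_2 = x^2.
G =
  [2, 0, 2/3]
  [0, 2/3, 0]
  [2/3, 0, 2/5],
b = (16/3, -4/5, 32/15).
Solving gives a_0 = 2, a_1 = -6/5, a_2 = 2, so
  g(x) = 2*x^2 - 6*x/5 + 2.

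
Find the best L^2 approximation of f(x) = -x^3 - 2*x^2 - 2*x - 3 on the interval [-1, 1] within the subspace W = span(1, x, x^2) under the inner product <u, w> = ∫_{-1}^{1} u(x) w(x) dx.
g(x) = -2*x^2 - 13*x/5 - 3

The best approximation g ∈ W is the orthogonal projection of f onto W. Writing g = a_0 + a_1 x + a_2 x^2, the coefficients solve the normal equations G · a = b where
  G_{ij} = <φ_i, φ_j> and b_i = <f, φ_i>, with φ_0 = 1, φ_1 = x, φ_2 = x^2.
G =
  [2, 0, 2/3]
  [0, 2/3, 0]
  [2/3, 0, 2/5],
b = (-22/3, -26/15, -14/5).
Solving gives a_0 = -3, a_1 = -13/5, a_2 = -2, so
  g(x) = -2*x^2 - 13*x/5 - 3.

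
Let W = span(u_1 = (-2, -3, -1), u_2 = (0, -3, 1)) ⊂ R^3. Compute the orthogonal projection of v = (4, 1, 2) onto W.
proj_W(v) = (61/19, 24/19, 53/19)

Set up U = [u_1 | ... | u_2] ∈ R^(3×2). The projector onto W = col(U) is P = U (U^T U)^(-1) U^T.
Compute U^T U =
  [14, 8]
  [8, 10],
and U^T v = (-13, -1).
Solve U^T U · c = U^T v for the coefficients: c = (-61/38, 45/38). The projection is proj_W(v) = U c.
Check: (v - proj_W(v)) · u_1 = 0  (should be 0).
Check: (v - proj_W(v)) · u_2 = 0  (should be 0).
Result: proj_W(v) = (61/19, 24/19, 53/19).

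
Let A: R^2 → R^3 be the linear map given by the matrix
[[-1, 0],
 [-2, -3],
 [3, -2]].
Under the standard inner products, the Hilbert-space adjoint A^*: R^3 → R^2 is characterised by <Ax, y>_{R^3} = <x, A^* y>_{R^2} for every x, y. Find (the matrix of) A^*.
A^* = A^T =
[[-1, -2, 3],
 [0, -3, -2]]

For real matrices with standard dot products, the defining identity <Ax, y> = <x, A^* y> gives (Ax)^T y = x^T (A^*) y, i.e. x^T A^T y = x^T (A^*) y. Since this holds for all x, y, we must have A^* = A^T. Therefore
A^* =
[[-1, -2, 3],
 [0, -3, -2]].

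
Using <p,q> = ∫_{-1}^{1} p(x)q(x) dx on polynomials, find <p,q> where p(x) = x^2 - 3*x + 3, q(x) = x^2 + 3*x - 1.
<p,q> = -154/15

Expand the product: p(x)·q(x) = x^4 - 7*x^2 + 12*x - 3.
∫_{-1}^{1} of each monomial x^k gives [2/(k+1) if k even, 0 if k odd]. Integrating term-by-term (or equivalently evaluating the antiderivative F(x) = x^5/5 - 7*x^3/3 + 6*x^2 - 3*x at the endpoints):
  F(1) − F(−1) = 13/15 − (167/15) = -154/15.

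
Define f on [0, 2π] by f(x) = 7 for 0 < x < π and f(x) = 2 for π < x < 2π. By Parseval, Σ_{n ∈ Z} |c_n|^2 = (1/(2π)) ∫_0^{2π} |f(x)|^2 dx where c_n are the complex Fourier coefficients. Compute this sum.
Σ |c_n|^2 = 53/2

Parseval equates the L^2 energy of f (normalised by 1/(2π)) with the ℓ^2 sum of its Fourier coefficients: (1/(2π)) ∫_0^{2π} |f|^2 = Σ |c_n|^2.
Compute the left side: (1/(2π)) [∫_0^π 7^2 dx + ∫_π^{2π} 2^2 dx] = (1/(2π)) · (49π + 4π) = (49 + 4)/2 = 53/2.
So Σ_{n ∈ Z} |c_n|^2 = 53/2.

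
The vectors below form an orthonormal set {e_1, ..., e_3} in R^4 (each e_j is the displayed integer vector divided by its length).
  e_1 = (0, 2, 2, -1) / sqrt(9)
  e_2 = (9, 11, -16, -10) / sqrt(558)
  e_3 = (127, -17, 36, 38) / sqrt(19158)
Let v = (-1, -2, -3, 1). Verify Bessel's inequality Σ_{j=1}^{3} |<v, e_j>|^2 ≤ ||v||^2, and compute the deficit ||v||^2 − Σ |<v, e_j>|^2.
Σ |<v, e_j>|^2 = 4610/309; ||v||^2 = 15; deficit = 25/309

Write each e_j = u_j / sqrt(<u_j, u_j>) where u_j is the displayed integer vector. Then <v, e_j> = <v, u_j> / sqrt(<u_j, u_j>), so |<v, e_j>|^2 = <v, u_j>^2 / <u_j, u_j>.
Coefficients: <v, e_1> = -11/sqrt(9), <v, e_2> = 7/sqrt(558), <v, e_3> = -163/sqrt(19158).
Square and sum: Σ |<v, e_j>|^2 = 4610/309.
Compute ||v||^2 = v·v = 15.
Deficit = 15 − 4610/309 = 25/309 ≥ 0, confirming Bessel's inequality. (The deficit equals ||v − Σ <v,e_j> e_j||^2, the squared distance from v to span{e_j}.)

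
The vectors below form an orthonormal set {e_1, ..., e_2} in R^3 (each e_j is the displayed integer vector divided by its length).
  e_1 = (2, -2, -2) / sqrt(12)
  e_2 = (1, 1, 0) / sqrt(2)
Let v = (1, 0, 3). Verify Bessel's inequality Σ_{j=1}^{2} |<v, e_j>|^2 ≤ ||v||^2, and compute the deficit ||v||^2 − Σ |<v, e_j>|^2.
Σ |<v, e_j>|^2 = 11/6; ||v||^2 = 10; deficit = 49/6

Write each e_j = u_j / sqrt(<u_j, u_j>) where u_j is the displayed integer vector. Then <v, e_j> = <v, u_j> / sqrt(<u_j, u_j>), so |<v, e_j>|^2 = <v, u_j>^2 / <u_j, u_j>.
Coefficients: <v, e_1> = -4/sqrt(12), <v, e_2> = 1/sqrt(2).
Square and sum: Σ |<v, e_j>|^2 = 11/6.
Compute ||v||^2 = v·v = 10.
Deficit = 10 − 11/6 = 49/6 ≥ 0, confirming Bessel's inequality. (The deficit equals ||v − Σ <v,e_j> e_j||^2, the squared distance from v to span{e_j}.)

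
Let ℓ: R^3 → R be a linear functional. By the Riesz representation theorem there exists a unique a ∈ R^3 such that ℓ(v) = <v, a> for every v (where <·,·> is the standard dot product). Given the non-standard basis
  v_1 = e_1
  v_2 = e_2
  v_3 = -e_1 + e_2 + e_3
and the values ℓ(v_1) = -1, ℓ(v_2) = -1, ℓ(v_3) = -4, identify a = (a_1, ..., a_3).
a = (-1, -1, -4)

Write a = (a_1, ..., a_3) in the standard basis. For each basis vector v_i, ℓ(v_i) = <v_i, a> is a linear equation in the a_j's. Collect the n equations into a matrix system V a = ℓ, where row i of V is v_i (expressed in the standard basis). Since V is invertible (lower-triangular with 1s on the diagonal, up to permutation), solve by back-substitution:
  V =
[[1, 0, 0],
 [0, 1, 0],
 [-1, 1, 1]]
  V a = (-1, -1, -4)
Solving gives a = (-1, -1, -4).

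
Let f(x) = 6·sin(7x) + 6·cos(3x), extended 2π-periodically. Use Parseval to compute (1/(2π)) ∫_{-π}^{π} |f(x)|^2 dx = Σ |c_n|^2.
Σ |c_n|^2 = 36

Expand |f|^2 and use orthogonality of {sin(nx), cos(mx)} on [-π, π]:
  ∫_{-π}^{π} sin(nx)^2 dx = π, ∫ cos(mx)^2 dx = π, and cross terms integrate to 0.
So ∫_{-π}^{π} f(x)^2 dx = 6^2 · π + 6^2 · π = (36 + 36)π.
Divide by 2π: (36 + 36)/2 = 36.
By Parseval, this equals Σ |c_n|^2.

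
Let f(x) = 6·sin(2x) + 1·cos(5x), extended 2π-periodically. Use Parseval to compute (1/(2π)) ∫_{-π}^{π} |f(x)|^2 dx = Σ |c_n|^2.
Σ |c_n|^2 = 37/2

Expand |f|^2 and use orthogonality of {sin(nx), cos(mx)} on [-π, π]:
  ∫_{-π}^{π} sin(nx)^2 dx = π, ∫ cos(mx)^2 dx = π, and cross terms integrate to 0.
So ∫_{-π}^{π} f(x)^2 dx = 6^2 · π + 1^2 · π = (36 + 1)π.
Divide by 2π: (36 + 1)/2 = 37/2.
By Parseval, this equals Σ |c_n|^2.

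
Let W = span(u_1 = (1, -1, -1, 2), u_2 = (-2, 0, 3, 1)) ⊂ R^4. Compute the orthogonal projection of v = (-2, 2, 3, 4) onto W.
proj_W(v) = (-179/89, -65/89, 301/89, 252/89)

Set up U = [u_1 | ... | u_2] ∈ R^(4×2). The projector onto W = col(U) is P = U (U^T U)^(-1) U^T.
Compute U^T U =
  [7, -3]
  [-3, 14],
and U^T v = (1, 17).
Solve U^T U · c = U^T v for the coefficients: c = (65/89, 122/89). The projection is proj_W(v) = U c.
Check: (v - proj_W(v)) · u_1 = 0  (should be 0).
Check: (v - proj_W(v)) · u_2 = 0  (should be 0).
Result: proj_W(v) = (-179/89, -65/89, 301/89, 252/89).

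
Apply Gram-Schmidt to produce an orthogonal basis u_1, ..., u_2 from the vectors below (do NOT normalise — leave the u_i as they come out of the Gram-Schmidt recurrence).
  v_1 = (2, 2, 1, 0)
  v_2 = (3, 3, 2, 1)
Orthogonal basis:
  u_1 = (2, 2, 1, 0)
  u_2 = (-1/9, -1/9, 4/9, 1)

Apply the Gram-Schmidt recurrence
  u_1 = v_1
  u_i = v_i − Σ_{j<i} ((v_i · u_j) / (u_j · u_j)) · u_j.

Step by step this gives:
  u_1 = (2, 2, 1, 0)
  u_2 = (-1/9, -1/9, 4/9, 1)

Orthogonality check:
  u_2 · u_1 = 0 (should be 0)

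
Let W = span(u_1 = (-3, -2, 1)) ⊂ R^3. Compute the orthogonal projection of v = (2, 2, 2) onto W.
proj_W(v) = (12/7, 8/7, -4/7)

Set up U = [u_1 | ... | u_1] ∈ R^(3×1). The projector onto W = col(U) is P = U (U^T U)^(-1) U^T.
Compute U^T U =
  [14],
and U^T v = (-8).
Solve U^T U · c = U^T v for the coefficients: c = (-4/7). The projection is proj_W(v) = U c.
Check: (v - proj_W(v)) · u_1 = 0  (should be 0).
Result: proj_W(v) = (12/7, 8/7, -4/7).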